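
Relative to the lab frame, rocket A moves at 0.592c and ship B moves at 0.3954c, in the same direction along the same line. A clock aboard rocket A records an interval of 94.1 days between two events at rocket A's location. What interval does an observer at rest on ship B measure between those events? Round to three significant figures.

Speed of rocket A in ship B's frame: u = (v_A − v_B)/(1 − v_A v_B/c²) = (0.592 − 0.3954)/(1 − 0.592×0.3954) = 0.1966/0.7659232 = 0.25668; |u| = 0.25668c.
At |u| = 0.25668c, γ = (1 − 0.0658846)^(−1/2) = 1.0347.
The clock on rocket A records proper time, so ship B measures Δt = γΔτ = 1.0347 × 94.1 = 97.4 days.

97.4 days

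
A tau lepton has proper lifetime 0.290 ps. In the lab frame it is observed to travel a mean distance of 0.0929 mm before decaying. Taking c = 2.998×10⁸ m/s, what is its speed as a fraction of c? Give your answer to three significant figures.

d = βγcτ ⇒ βγ = d/(cτ) = 9.290×10^-5 m / (8.6942×10^-5 m) = 1.0685.
β = (βγ)/√(1+(βγ)²) = 1.0685/√2.14169 = 0.730.

0.730c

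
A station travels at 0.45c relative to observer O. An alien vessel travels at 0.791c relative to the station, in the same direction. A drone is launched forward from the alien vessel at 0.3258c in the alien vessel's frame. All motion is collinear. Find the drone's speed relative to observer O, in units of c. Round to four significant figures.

0.9560c

Apply u = (u'+v)/(1+u'v) twice. Drone in the station frame: (0.3258+0.791)/(1+0.3258·0.791) = 1.1168/1.2577078 = 0.88796c.
That velocity, transformed to the rest frame of observer O: (0.88796+0.45)/(1+0.88796·0.45) = 1.33796/1.399582 = 0.95597c.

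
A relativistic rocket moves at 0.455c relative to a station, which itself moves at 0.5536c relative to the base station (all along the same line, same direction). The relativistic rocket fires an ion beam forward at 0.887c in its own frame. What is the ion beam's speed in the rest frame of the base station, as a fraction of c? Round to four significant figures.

0.9872c

First combine the ion beam and relativistic rocket (S''→S'): u₁ = (0.887 + 0.455)/(1 + 0.887×0.455) = 1.342/1.403585 = 0.95612.
Then combine with the station (S'→S): u = (0.95612 + 0.5536)/(1 + 0.95612×0.5536) = 1.50972/1.529308032 = 0.98719.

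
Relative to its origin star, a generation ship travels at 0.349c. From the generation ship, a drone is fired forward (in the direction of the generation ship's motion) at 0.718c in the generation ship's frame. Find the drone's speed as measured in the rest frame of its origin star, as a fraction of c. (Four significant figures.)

0.8532c

In units of c, u = (u' + v)/(1 + u'v) with u' = 0.718 and v = 0.349.
Numerator: 0.718 + 0.349 = 1.067. Denominator: 1 + (0.718)(0.349) = 1.250582.
u = 1.067/1.250582 = 0.8532, so the speed is 0.8532c.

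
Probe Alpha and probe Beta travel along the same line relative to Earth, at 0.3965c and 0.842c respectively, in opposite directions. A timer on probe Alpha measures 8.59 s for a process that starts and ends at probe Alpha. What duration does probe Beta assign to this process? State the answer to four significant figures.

23.13 s

Speed of probe Alpha in probe Beta's frame: u = (v_A + v_B)/(1 + v_A v_B/c²) = (0.3965 + 0.842)/(1 + 0.3965×0.842) = 1.2385/1.333853 = 0.92851; |u| = 0.92851c.
At |u| = 0.92851c, γ = (1 − 0.862131)^(−1/2) = 2.6932.
The clock on probe Alpha records proper time, so probe Beta measures Δt = γΔτ = 2.6932 × 8.59 = 23.13 s.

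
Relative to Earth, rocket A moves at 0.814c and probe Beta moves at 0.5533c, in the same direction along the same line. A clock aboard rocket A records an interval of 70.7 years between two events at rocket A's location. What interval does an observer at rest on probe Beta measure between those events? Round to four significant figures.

80.31 years

Speed of rocket A in probe Beta's frame: u = (v_A − v_B)/(1 − v_A v_B/c²) = (0.814 − 0.5533)/(1 − 0.814×0.5533) = 0.2607/0.5496138 = 0.47433; |u| = 0.47433c.
γ for this relative speed: γ = 1/√(1 − 0.224989) = 1.1359.
The clock on rocket A records proper time, so probe Beta measures Δt = γΔτ = 1.1359 × 70.7 = 80.31 years.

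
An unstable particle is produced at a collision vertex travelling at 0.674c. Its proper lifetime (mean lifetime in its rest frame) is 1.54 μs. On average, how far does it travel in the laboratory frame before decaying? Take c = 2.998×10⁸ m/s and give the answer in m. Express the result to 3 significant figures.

Lorentz factor: γ = (1 − 0.454276)^(−1/2) = 1.3537.
Lab-frame lifetime: Δt = γτ = 1.3537 × 1.54 μs = 2.0847 μs.
Distance: d = vΔt = 0.674 × 2.998×10⁸ m/s × 2.0847×10^-6 s = 421 m.

421 m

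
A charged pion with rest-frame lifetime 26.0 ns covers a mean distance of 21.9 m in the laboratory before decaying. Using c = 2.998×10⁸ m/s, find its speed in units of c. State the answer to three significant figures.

d = βγcτ ⇒ βγ = d/(cτ) = 21.90 m / (7.7948 m) = 2.8096.
β = (βγ)/√(1+(βγ)²) = 2.8096/√8.89385 = 0.942.

0.942c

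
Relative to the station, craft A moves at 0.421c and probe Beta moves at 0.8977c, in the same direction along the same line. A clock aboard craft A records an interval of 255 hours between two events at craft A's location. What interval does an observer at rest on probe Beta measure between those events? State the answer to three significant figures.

Transform craft A's velocity into probe Beta's frame: (0.421 − 0.8977)/(1 − 0.421·0.8977) = −0.4767/0.6220683, so the relative speed is 0.76631c.
γ for this relative speed: γ = 1/√(1 − 0.587231) = 1.5565.
Craft A's interval is proper; time dilation gives Δt_B = γΔτ = 1.5565 × 255 hours = 397 hours.

397 hours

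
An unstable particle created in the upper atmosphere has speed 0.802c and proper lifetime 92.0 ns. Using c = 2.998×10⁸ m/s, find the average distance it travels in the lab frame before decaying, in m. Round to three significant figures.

Lorentz factor: γ = (1 − 0.643204)^(−1/2) = 1.6741.
Lab-frame lifetime: Δt = γτ = 1.6741 × 92.0 ns = 154.02 ns.
Distance: d = vΔt = 0.802 × 2.998×10⁸ m/s × 1.5402×10^-7 s = 37.0 m.

37.0 m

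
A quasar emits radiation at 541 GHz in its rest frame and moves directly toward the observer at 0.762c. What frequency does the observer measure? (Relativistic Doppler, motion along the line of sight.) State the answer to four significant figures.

Relativistic Doppler (source moving toward): f_obs = f_src · √((1+β)/(1−β)).
With β = 0.762: factor = √(1.762/0.238) = 2.7209.
f_obs = 541 × 2.7209 = 1472 GHz.

1472 GHz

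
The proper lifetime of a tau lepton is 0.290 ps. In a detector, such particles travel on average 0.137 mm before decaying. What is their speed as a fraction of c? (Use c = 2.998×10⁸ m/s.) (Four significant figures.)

Lab distance = (lab lifetime)·v = γτ·βc, so βγ = d/(cτ) = 1.370×10^-4/(2.998×10⁸ × 2.900×10^-13) = 1.5758.
With βγ = 1.5758: γ² = 1 + (βγ)² = 3.48315, and β = (βγ)/γ = 1.5758/1.86632 = 0.8443.

0.8443c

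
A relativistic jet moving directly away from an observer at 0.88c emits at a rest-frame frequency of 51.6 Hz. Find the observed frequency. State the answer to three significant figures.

Relativistic Doppler (source moving away): f_obs = f_src · √((1−β)/(1+β)).
With β = 0.88: factor = √(0.12/1.88) = 0.25265.
f_obs = 51.6 × 0.25265 = 13.0 Hz.

13.0 Hz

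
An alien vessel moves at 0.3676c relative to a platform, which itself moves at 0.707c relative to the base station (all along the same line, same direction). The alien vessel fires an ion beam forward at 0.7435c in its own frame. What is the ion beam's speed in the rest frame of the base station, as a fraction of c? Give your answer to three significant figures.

0.977c

Apply u = (u'+v)/(1+u'v) twice. Ion beam in the platform frame: (0.7435+0.3676)/(1+0.7435·0.3676) = 1.1111/1.2733106 = 0.87261c.
That velocity, transformed to the rest frame of the base station: (0.87261+0.707)/(1+0.87261·0.707) = 1.57961/1.61693527 = 0.97692c.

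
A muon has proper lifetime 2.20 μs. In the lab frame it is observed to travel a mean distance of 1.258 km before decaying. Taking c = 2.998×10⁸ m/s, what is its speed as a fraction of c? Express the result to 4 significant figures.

0.8857c

Let x = d/(cτ) = 1258 m / (2.998×10⁸ m/s × 2.200×10^-6 s) = 1.9073. Since d = βγcτ, x = βγ = β/√(1−β²).
Solving: β² = x²/(1+x²) = 3.63779/4.63779 = 0.78438, so β = 0.8857.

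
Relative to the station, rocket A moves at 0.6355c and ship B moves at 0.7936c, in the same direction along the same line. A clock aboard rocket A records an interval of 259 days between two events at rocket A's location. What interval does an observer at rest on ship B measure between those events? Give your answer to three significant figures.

273 days

The velocity of rocket A relative to ship B is (0.6355 − 0.7936)c / (1 − 0.6355×0.7936) = −0.31896c; relative speed 0.31896c.
At |u| = 0.31896c, γ = (1 − 0.101735)^(−1/2) = 1.0551.
Rocket A's interval is proper; time dilation gives Δt_B = γΔτ = 1.0551 × 259 days = 273 days.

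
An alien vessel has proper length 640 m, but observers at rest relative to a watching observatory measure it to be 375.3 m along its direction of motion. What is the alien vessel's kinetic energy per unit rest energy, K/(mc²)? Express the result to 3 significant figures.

0.705

From L = L₀/γ: γ = 640/375.3 = 1.7053.
Since K = (γ−1)mc², K/(mc²) = 1.7053 − 1 = 0.705.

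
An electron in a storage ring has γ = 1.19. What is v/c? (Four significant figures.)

β = √(1 − 1/γ²) = √(1 − 1/1.4161) = √0.293835 = 0.5421.

0.5421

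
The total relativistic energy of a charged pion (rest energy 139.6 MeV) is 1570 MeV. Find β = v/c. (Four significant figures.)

Total energy E = γmc² gives γ = 1570/139.6 = 11.246.
Hence β = √(1 − 1/γ²) = √(1 − 0.00790686) = √0.99209314 = 0.9960.

0.9960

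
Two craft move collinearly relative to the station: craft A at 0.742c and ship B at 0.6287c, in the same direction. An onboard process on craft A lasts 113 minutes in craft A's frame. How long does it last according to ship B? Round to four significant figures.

115.6 minutes

Transform craft A's velocity into ship B's frame: (0.742 − 0.6287)/(1 − 0.742·0.6287) = 0.1133/0.5335046, so the relative speed is 0.21237c.
γ for this relative speed: γ = 1/√(1 − 0.045101) = 1.0233.
The clock on craft A records proper time, so ship B measures Δt = γΔτ = 1.0233 × 113 = 115.6 minutes.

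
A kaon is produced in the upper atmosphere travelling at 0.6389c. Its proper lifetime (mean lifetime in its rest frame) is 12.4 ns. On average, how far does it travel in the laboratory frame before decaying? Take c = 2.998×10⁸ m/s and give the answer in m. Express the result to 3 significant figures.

3.09 m

γ = 1/√(1 − β²) = 1/√(1 − 0.40819321) = 1/√0.59180679 = 1/0.76929 = 1.2999.
Lab-frame lifetime: Δt = γτ = 1.2999 × 12.4 ns = 16.119 ns.
Distance: d = vΔt = 0.6389 × 2.998×10⁸ m/s × 1.6119×10^-8 s = 3.09 m.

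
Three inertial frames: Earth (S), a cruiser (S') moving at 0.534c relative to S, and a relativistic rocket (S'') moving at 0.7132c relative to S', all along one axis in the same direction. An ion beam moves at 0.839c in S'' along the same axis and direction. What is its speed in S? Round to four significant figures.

0.9911c

Apply u = (u'+v)/(1+u'v) twice. Ion beam in the cruiser frame: (0.839+0.7132)/(1+0.839·0.7132) = 1.5522/1.5983748 = 0.97111c.
That velocity, transformed to the rest frame of Earth: (0.97111+0.534)/(1+0.97111·0.534) = 1.50511/1.51857274 = 0.99113c.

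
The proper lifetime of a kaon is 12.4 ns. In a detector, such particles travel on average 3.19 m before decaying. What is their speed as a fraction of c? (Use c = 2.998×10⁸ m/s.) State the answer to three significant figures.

0.651c

Lab distance = (lab lifetime)·v = γτ·βc, so βγ = d/(cτ) = 3.190/(2.998×10⁸ × 1.240×10^-8) = 0.8581.
With βγ = 0.8581: γ² = 1 + (βγ)² = 1.736336, and β = (βγ)/γ = 0.8581/1.3177 = 0.651.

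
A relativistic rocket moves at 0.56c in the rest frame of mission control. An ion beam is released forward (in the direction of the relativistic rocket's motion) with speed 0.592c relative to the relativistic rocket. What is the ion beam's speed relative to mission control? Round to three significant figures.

0.865c

Relativistic velocity addition: u = (u' + v)/(1 + u'v/c²), with u' = 0.592c and v = 0.56c.
Numerator: 0.592 + 0.56 = 1.152. Denominator: 1 + (0.592)(0.56) = 1.33152.
u = 1.152/1.33152 = 0.86518, so the speed is 0.865c.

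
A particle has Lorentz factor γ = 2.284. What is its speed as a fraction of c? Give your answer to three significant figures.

β = √(1 − 1/γ²) = √(1 − 1/5.216656) = √0.808306 = 0.899.

0.899c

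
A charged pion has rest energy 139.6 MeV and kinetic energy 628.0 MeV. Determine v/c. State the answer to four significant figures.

K = (γ−1)mc², so γ = 1 + 628.0/139.6 = 5.4986.
Then v/c = √(1 − γ⁻²) = √(1 − 0.0330747) = √0.9669253 = 0.9833.

0.9833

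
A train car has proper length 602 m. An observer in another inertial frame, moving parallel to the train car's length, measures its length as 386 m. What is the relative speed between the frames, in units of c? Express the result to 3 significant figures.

0.767c

Length contraction gives γ = L₀/L = 602/386 = 1.5596.
β = √(1 − 1/γ²) = √0.588875 = 0.767.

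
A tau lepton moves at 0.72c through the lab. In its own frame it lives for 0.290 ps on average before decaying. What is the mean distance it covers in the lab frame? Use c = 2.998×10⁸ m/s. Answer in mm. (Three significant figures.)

β² = 0.5184, so γ = 1/√0.4816 = 1.441.
Lab-frame lifetime: Δt = γτ = 1.441 × 0.290 ps = 0.41789 ps.
Distance: d = vΔt = 0.72 × 2.998×10⁸ m/s × 4.1789×10^-13 s = 9.02×10^-5 m = 0.0902 mm.

0.0902 mm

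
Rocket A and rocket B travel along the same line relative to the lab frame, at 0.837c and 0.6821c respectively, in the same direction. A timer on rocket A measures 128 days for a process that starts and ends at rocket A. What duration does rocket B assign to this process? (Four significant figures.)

Transform rocket A's velocity into rocket B's frame: (0.837 − 0.6821)/(1 − 0.837·0.6821) = 0.1549/0.4290823, so the relative speed is 0.361c.
γ for this relative speed: γ = 1/√(1 − 0.130321) = 1.0723.
The clock on rocket A records proper time, so rocket B measures Δt = γΔτ = 1.0723 × 128 = 137.3 days.

137.3 days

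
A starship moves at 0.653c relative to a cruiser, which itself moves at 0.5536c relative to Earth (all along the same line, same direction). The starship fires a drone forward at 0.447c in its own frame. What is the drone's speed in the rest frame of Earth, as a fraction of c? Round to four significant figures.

0.9549c

Apply u = (u'+v)/(1+u'v) twice. Drone in the cruiser frame: (0.447+0.653)/(1+0.447·0.653) = 1.1/1.291891 = 0.85147c.
That velocity, transformed to the rest frame of Earth: (0.85147+0.5536)/(1+0.85147·0.5536) = 1.40507/1.471373792 = 0.95494c.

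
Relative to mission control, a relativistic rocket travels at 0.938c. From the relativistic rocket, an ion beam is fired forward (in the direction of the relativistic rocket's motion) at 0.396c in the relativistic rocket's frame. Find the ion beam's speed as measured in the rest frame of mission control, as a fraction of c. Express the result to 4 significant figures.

0.9727c

Relativistic velocity addition: u = (u' + v)/(1 + u'v/c²), with u' = 0.396c and v = 0.938c.
Numerator: 0.396 + 0.938 = 1.334. Denominator: 1 + (0.396)(0.938) = 1.371448.
u = 1.334/1.371448 = 0.97269, so the speed is 0.9727c.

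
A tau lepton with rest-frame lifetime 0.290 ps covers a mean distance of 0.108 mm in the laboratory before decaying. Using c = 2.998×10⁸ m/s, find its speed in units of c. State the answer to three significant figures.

Let x = d/(cτ) = 1.080×10^-4 m / (2.998×10⁸ m/s × 2.900×10^-13 s) = 1.2422. Since d = βγcτ, x = βγ = β/√(1−β²).
Solving: β² = x²/(1+x²) = 1.54306/2.54306 = 0.606773, so β = 0.779.

0.779c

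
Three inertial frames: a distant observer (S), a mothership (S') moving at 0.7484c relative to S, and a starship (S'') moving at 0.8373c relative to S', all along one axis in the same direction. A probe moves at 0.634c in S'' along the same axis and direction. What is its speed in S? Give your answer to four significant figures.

First combine the probe and starship (S''→S'): u₁ = (0.634 + 0.8373)/(1 + 0.634×0.8373) = 1.4713/1.5308482 = 0.9611.
Then combine with the mothership (S'→S): u = (0.9611 + 0.7484)/(1 + 0.9611×0.7484) = 1.7095/1.71928724 = 0.99431.

0.9943c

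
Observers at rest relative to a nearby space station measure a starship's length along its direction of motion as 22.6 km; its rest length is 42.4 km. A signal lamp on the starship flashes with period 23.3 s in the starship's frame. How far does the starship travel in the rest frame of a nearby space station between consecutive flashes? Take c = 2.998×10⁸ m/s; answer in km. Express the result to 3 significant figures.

γ = L₀/L = 42.4/22.6 = 1.87611.
β = √(1 − 1/γ²) = 0.8461. Lab-frame period = γτ = 1.87611×23.3 s = 43.713 s. Distance = βc × γτ = 0.8461 × 2.998×10⁸ m/s × 43.713 s = 1.1088×10^10 m = 1.11×10^7 km.

1.11×10^7 km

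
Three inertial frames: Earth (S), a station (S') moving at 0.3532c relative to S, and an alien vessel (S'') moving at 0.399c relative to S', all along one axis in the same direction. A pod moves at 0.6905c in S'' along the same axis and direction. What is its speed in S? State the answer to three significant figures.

0.928c

Apply u = (u'+v)/(1+u'v) twice. Pod in the station frame: (0.6905+0.399)/(1+0.6905·0.399) = 1.0895/1.2755095 = 0.85417c.
That velocity, transformed to the rest frame of Earth: (0.85417+0.3532)/(1+0.85417·0.3532) = 1.20737/1.301692844 = 0.92754c.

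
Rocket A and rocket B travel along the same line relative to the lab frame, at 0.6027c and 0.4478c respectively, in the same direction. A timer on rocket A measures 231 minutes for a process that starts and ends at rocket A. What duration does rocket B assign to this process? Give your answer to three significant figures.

236 minutes

The velocity of rocket A relative to rocket B is (0.6027 − 0.4478)c / (1 − 0.6027×0.4478) = 0.21216c; relative speed 0.21216c.
At |u| = 0.21216c, γ = (1 − 0.0450119)^(−1/2) = 1.0233.
The clock on rocket A records proper time, so rocket B measures Δt = γΔτ = 1.0233 × 231 = 236 minutes.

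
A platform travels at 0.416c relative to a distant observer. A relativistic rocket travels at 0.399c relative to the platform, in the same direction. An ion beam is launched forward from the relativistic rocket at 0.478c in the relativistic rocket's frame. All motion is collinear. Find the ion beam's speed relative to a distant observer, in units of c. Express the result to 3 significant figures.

0.882c

First combine the ion beam and relativistic rocket (S''→S'): u₁ = (0.478 + 0.399)/(1 + 0.478×0.399) = 0.877/1.190722 = 0.73653.
Then combine with the platform (S'→S): u = (0.73653 + 0.416)/(1 + 0.73653×0.416) = 1.15253/1.30639648 = 0.88222.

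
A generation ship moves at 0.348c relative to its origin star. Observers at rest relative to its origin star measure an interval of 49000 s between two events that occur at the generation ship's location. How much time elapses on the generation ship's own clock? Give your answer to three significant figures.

45900 s

γ = 1/√(1 − β²) = 1/√(1 − 0.121104) = 1/√0.878896 = 1/0.937495 = 1.0667.
The moving clock records proper time: Δτ = Δt/γ = 49000/1.0667 = 45900 s.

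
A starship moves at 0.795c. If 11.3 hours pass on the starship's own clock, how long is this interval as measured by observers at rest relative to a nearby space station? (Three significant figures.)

18.6 hours

With β = 0.795, γ = 1/√(1 − 0.795²) = 1/√0.367975 = 1.6485.
Time dilation: Δt = γ·Δτ = 1.6485 × 11.3 = 18.6 hours.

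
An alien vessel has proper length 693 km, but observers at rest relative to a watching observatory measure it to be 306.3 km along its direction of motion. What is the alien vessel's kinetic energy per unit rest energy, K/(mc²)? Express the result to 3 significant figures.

Length contraction gives γ = L₀/L = 693/306.3 = 2.26249.
K/(mc²) = γ − 1 = 2.26249 − 1 = 1.26.

1.26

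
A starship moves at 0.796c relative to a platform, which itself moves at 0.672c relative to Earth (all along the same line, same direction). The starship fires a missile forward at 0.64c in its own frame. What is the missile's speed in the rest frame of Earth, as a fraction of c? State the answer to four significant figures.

0.9903c

First combine the missile and starship (S''→S'): u₁ = (0.64 + 0.796)/(1 + 0.64×0.796) = 1.436/1.50944 = 0.95135.
Then combine with the platform (S'→S): u = (0.95135 + 0.672)/(1 + 0.95135×0.672) = 1.62335/1.6393072 = 0.99027.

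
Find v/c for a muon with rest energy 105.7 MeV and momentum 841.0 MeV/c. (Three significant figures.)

0.992

pc/(mc²) = 841.0/105.7 = 7.9565 = βγ = β/√(1−β²).
So β² = x²/(1 + x²) with x = 7.9565: x² = 63.3059, β² = 63.3059/64.3059 = 0.984449, β = 0.992.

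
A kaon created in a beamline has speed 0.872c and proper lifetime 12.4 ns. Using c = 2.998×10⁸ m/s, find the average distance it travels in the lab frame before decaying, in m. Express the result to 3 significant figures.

6.62 m

With β = 0.872, γ = 1/√(1 − 0.872²) = 1/√0.239616 = 2.0429.
Lab-frame lifetime: Δt = γτ = 2.0429 × 12.4 ns = 25.332 ns.
Distance: d = vΔt = 0.872 × 2.998×10⁸ m/s × 2.5332×10^-8 s = 6.62 m.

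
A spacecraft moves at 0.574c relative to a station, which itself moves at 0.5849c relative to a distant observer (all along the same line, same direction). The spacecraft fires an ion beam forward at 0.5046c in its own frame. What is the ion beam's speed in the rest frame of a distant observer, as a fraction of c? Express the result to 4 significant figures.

Compose velocities in two stages. Stage 1 (into S'): u₁ = (0.5046+0.574)/(1+0.5046×0.574) = 0.83636.
Stage 2 (into S): u = (0.83636+0.5849)/(1+0.83636×0.5849) = 0.95439, so the speed is 0.9544c.

0.9544c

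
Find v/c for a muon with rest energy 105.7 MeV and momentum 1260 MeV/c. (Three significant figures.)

0.996

pc/(mc²) = 1260/105.7 = 11.921 = βγ = β/√(1−β²).
So β² = x²/(1 + x²) with x = 11.921: x² = 142.11, β² = 142.11/143.11 = 0.993012, β = 0.996.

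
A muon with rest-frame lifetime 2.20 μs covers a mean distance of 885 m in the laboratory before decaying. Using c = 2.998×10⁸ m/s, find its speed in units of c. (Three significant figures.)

0.802c

d = βγcτ ⇒ βγ = d/(cτ) = 885.0 m / (659.56 m) = 1.3418.
β = (βγ)/√(1+(βγ)²) = 1.3418/√2.80043 = 0.802.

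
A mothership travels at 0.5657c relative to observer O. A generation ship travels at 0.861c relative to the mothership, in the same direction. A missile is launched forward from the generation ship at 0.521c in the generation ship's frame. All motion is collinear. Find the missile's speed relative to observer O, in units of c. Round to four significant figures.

First combine the missile and generation ship (S''→S'): u₁ = (0.521 + 0.861)/(1 + 0.521×0.861) = 1.382/1.448581 = 0.95404.
Then combine with the mothership (S'→S): u = (0.95404 + 0.5657)/(1 + 0.95404×0.5657) = 1.51974/1.539700428 = 0.98704.

0.9870c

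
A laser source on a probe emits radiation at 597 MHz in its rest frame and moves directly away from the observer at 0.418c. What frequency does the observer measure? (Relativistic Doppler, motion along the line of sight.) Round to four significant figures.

Relativistic Doppler (source moving away): f_obs = f_src · √((1−β)/(1+β)).
With β = 0.418: factor = √(0.582/1.418) = 0.64065.
f_obs = 597 × 0.64065 = 382.5 MHz.

382.5 MHz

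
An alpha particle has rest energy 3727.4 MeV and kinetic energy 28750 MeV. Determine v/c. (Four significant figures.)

γ = 1 + K/(mc²) = 1 + 28750/3727.4 = 8.7132.
β = √(1 − 1/γ²) = √(1 − 0.0131718) = √0.9868282 = 0.9934.

0.9934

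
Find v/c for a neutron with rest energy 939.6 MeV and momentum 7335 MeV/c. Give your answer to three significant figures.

βγ = pc/(mc²) = 7335/939.6 = 7.8065.
Since γ² = 1 + (βγ)² = 61.9414, γ = √61.9414 = 7.87029, and β = (βγ)/γ = 7.8065/7.87029 = 0.992.

0.992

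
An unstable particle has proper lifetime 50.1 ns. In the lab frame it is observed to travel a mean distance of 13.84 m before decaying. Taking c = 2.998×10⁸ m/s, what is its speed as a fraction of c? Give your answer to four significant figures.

d = βγcτ ⇒ βγ = d/(cτ) = 13.84 m / (15.01998 m) = 0.92144.
β = (βγ)/√(1+(βγ)²) = 0.92144/√1.849052 = 0.6776.

0.6776c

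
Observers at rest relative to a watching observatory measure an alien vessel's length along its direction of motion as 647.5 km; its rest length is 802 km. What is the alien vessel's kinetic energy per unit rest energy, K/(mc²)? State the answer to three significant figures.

γ = L₀/L = 802/647.5 = 1.23861.
K/(mc²) = γ − 1 = 1.23861 − 1 = 0.239.

0.239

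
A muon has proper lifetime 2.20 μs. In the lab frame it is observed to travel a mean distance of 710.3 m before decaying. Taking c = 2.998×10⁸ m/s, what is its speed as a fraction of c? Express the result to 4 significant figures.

Lab distance = (lab lifetime)·v = γτ·βc, so βγ = d/(cτ) = 710.3/(2.998×10⁸ × 2.200×10^-6) = 1.0769.
With βγ = 1.0769: γ² = 1 + (βγ)² = 2.15971, and β = (βγ)/γ = 1.0769/1.4696 = 0.7328.

0.7328c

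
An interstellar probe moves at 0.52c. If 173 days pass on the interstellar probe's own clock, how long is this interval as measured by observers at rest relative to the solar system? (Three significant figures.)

203 days

β² = 0.2704, so γ = 1/√0.7296 = 1.1707.
Time dilation: Δt = γ·Δτ = 1.1707 × 173 = 203 days.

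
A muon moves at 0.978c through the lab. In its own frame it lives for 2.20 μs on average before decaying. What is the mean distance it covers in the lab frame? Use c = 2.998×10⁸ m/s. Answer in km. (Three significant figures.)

Lorentz factor: γ = (1 − 0.956484)^(−1/2) = 4.7938.
Lab-frame lifetime: Δt = γτ = 4.7938 × 2.20 μs = 10.546 μs.
Distance: d = vΔt = 0.978 × 2.998×10⁸ m/s × 1.0546×10^-5 s = 3090 m = 3.09 km.

3.09 km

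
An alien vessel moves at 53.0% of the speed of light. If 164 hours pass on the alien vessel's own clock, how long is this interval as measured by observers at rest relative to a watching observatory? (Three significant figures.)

193 hours

γ = 1/√(1 − β²) = 1/√(1 − 0.2809) = 1/√0.7191 = 1/0.847998 = 1.1792.
Time dilation: Δt = γ·Δτ = 1.1792 × 164 = 193 hours.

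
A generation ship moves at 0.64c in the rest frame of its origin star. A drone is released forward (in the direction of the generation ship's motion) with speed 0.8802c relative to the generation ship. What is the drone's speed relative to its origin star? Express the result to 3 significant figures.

In units of c, u = (u' + v)/(1 + u'v) with u' = 0.8802 and v = 0.64.
Numerator: 0.8802 + 0.64 = 1.5202. Denominator: 1 + (0.8802)(0.64) = 1.563328.
u = 1.5202/1.563328 = 0.97241, so the speed is 0.972c.

0.972c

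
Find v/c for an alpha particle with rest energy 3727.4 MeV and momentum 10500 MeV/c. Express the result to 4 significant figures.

βγ = pc/(mc²) = 10500/3727.4 = 2.817.
Since γ² = 1 + (βγ)² = 8.93549, γ = √8.93549 = 2.98923, and β = (βγ)/γ = 2.817/2.98923 = 0.9424.

0.9424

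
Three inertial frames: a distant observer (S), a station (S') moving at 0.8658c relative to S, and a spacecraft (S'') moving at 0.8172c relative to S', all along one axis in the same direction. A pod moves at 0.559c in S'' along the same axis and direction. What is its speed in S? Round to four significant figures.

First combine the pod and spacecraft (S''→S'): u₁ = (0.559 + 0.8172)/(1 + 0.559×0.8172) = 1.3762/1.4568148 = 0.94466.
Then combine with the station (S'→S): u = (0.94466 + 0.8658)/(1 + 0.94466×0.8658) = 1.81046/1.817886628 = 0.99591.

0.9959c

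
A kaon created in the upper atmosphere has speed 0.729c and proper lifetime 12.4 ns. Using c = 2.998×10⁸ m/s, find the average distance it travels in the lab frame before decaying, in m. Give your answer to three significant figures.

γ = 1/√(1 − β²) = 1/√(1 − 0.531441) = 1/√0.468559 = 1/0.684514 = 1.4609.
Lab-frame lifetime: Δt = γτ = 1.4609 × 12.4 ns = 18.115 ns.
Distance: d = vΔt = 0.729 × 2.998×10⁸ m/s × 1.8115×10^-8 s = 3.96 m.

3.96 m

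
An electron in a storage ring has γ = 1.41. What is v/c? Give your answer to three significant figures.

0.705

β = √(1 − 1/γ²) = √(1 − 1/1.9881) = √0.497007 = 0.705.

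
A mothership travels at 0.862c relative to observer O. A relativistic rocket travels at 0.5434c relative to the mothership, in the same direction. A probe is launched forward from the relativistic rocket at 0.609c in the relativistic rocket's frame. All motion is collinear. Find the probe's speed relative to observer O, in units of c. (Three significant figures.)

0.989c

First combine the probe and relativistic rocket (S''→S'): u₁ = (0.609 + 0.5434)/(1 + 0.609×0.5434) = 1.1524/1.3309306 = 0.86586.
Then combine with the mothership (S'→S): u = (0.86586 + 0.862)/(1 + 0.86586×0.862) = 1.72786/1.74637132 = 0.9894.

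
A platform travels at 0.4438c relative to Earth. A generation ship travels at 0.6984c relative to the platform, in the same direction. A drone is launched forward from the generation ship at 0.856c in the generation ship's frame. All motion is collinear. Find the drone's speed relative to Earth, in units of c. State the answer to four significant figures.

0.9894c

First combine the drone and generation ship (S''→S'): u₁ = (0.856 + 0.6984)/(1 + 0.856×0.6984) = 1.5544/1.5978304 = 0.97282.
Then combine with the platform (S'→S): u = (0.97282 + 0.4438)/(1 + 0.97282×0.4438) = 1.41662/1.431737516 = 0.98944.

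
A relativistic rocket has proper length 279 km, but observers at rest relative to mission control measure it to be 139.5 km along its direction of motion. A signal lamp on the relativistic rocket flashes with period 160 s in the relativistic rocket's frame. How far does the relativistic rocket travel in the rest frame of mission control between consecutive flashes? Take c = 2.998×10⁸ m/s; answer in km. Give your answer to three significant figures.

Length contraction gives γ = L₀/L = 279/139.5 = 2.
β = √(1 − 1/γ²) = 0.86603. Lab-frame period = γτ = 2×160 s = 320 s. Distance = βc × γτ = 0.86603 × 2.998×10⁸ m/s × 320 s = 8.3083×10^10 m = 8.31×10^7 km.

8.31×10^7 km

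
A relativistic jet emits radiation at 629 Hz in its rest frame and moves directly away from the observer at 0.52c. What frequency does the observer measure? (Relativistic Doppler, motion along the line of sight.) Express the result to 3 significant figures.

Relativistic Doppler (source moving away): f_obs = f_src · √((1−β)/(1+β)).
With β = 0.52: factor = √(0.48/1.52) = 0.56195.
f_obs = 629 × 0.56195 = 353 Hz.

353 Hz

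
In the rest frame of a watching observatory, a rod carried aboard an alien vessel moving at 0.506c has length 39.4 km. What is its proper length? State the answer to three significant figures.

γ = 1/√(1 − β²) = 1/√(1 − 0.256036) = 1/√0.743964 = 1/0.862533 = 1.1594.
Proper length: L₀ = γ·L = 1.1594 × 39.4 = 45.7 km.

45.7 km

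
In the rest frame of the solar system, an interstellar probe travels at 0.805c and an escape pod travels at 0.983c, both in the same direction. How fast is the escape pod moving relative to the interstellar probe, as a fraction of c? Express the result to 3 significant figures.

0.853c

Transform to the interstellar probe's frame: u' = (u − v)/(1 − uv/c²).
u' = (0.983 − 0.805)/(1 − 0.983×0.805) = 0.178/0.208685 = 0.85296.
Speed in the interstellar probe's frame: 0.853c (in the same direction).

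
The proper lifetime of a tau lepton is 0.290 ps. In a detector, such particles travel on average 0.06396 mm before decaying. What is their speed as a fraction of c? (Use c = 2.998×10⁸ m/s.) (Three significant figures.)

0.593c

Let x = d/(cτ) = 6.396×10^-5 m / (2.998×10⁸ m/s × 2.900×10^-13 s) = 0.73566. Since d = βγcτ, x = βγ = β/√(1−β²).
Solving: β² = x²/(1+x²) = 0.541196/1.541196 = 0.351153, so β = 0.593.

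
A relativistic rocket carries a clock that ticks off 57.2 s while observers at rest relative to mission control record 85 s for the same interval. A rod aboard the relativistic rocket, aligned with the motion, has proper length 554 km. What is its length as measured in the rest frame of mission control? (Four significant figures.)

The time-dilation ratio gives γ = 85/57.2 = 1.48601.
L = L₀/γ = 554/1.48601 = 372.8 km.

372.8 km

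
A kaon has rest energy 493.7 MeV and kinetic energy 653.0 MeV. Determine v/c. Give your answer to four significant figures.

γ = 1 + K/(mc²) = 1 + 653.0/493.7 = 2.3227.
β = √(1 − 1/γ²) = √(1 − 0.185359) = √0.814641 = 0.9026.

0.9026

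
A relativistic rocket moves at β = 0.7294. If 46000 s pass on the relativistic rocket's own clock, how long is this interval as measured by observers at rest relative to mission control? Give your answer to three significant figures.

With β = 0.7294, γ = 1/√(1 − 0.7294²) = 1/√0.46797564 = 1.4618.
Time dilation: Δt = γ·Δτ = 1.4618 × 46000 = 67200 s.

67200 s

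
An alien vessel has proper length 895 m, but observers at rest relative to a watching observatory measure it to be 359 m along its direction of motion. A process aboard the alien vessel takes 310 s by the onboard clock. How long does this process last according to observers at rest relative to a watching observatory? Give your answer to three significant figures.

773 s

From L = L₀/γ: γ = 895/359 = 2.49304.
The same γ dilates the second interval: 2.49304 × 310 s = 773 s.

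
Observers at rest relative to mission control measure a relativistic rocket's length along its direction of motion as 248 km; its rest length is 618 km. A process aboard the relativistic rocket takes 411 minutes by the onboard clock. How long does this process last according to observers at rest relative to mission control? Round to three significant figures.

γ = L₀/L = 618/248 = 2.49194.
The same γ dilates the second interval: 2.49194 × 411 minutes = 1020 minutes.

1020 minutes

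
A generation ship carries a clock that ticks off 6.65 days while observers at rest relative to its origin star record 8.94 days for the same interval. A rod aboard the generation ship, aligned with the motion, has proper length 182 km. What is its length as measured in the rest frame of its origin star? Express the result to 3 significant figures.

From Δt = γΔτ: γ = 8.94/6.65 = 1.34436.
L = L₀/γ = 182/1.34436 = 135 km.

135 km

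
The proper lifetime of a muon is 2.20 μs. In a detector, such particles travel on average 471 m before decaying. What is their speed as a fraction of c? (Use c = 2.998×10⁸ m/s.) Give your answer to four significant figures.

0.5811c

d = βγcτ ⇒ βγ = d/(cτ) = 471.0 m / (659.56 m) = 0.71411.
β = (βγ)/√(1+(βγ)²) = 0.71411/√1.509953 = 0.5811.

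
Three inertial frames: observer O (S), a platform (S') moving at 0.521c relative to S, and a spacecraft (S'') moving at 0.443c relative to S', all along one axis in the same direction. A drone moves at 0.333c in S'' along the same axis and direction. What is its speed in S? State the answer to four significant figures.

Apply u = (u'+v)/(1+u'v) twice. Drone in the platform frame: (0.333+0.443)/(1+0.333·0.443) = 0.776/1.147519 = 0.67624c.
That velocity, transformed to the rest frame of observer O: (0.67624+0.521)/(1+0.67624·0.521) = 1.19724/1.35232104 = 0.88532c.

0.8853c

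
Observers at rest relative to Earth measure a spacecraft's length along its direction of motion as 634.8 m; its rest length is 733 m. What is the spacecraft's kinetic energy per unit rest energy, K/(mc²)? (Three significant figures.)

0.155

γ = L₀/L = 733/634.8 = 1.15469.
K/(mc²) = γ − 1 = 1.15469 − 1 = 0.155.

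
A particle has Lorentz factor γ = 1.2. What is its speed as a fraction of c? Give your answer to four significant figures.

β = √(1 − 1/γ²) = √(1 − 1/1.44) = √0.305556 = 0.5528.

0.5528c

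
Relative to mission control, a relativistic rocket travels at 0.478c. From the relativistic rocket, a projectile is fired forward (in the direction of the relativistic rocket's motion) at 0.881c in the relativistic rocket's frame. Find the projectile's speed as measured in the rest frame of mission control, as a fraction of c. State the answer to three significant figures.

Relativistic velocity addition: u = (u' + v)/(1 + u'v/c²), with u' = 0.881c and v = 0.478c.
Numerator: 0.881 + 0.478 = 1.359. Denominator: 1 + (0.881)(0.478) = 1.421118.
u = 1.359/1.421118 = 0.95629, so the speed is 0.956c.

0.956c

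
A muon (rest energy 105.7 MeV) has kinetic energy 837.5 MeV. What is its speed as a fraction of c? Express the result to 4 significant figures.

K = (γ−1)mc², so γ = 1 + 837.5/105.7 = 8.9234.
Then v/c = √(1 − γ⁻²) = √(1 − 0.0125585) = √0.9874415 = 0.9937.

0.9937c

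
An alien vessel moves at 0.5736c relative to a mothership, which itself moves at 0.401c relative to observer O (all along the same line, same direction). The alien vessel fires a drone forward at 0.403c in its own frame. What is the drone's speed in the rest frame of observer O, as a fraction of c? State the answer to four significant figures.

0.9060c

First combine the drone and alien vessel (S''→S'): u₁ = (0.403 + 0.5736)/(1 + 0.403×0.5736) = 0.9766/1.2311608 = 0.79324.
Then combine with the mothership (S'→S): u = (0.79324 + 0.401)/(1 + 0.79324×0.401) = 1.19424/1.31808924 = 0.90604.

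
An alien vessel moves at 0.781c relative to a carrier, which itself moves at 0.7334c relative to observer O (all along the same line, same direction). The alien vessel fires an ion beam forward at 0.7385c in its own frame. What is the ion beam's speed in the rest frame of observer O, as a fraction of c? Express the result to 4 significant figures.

Compose velocities in two stages. Stage 1 (into S'): u₁ = (0.7385+0.781)/(1+0.7385×0.781) = 0.96368.
Stage 2 (into S): u = (0.96368+0.7334)/(1+0.96368×0.7334) = 0.99433, so the speed is 0.9943c.

0.9943c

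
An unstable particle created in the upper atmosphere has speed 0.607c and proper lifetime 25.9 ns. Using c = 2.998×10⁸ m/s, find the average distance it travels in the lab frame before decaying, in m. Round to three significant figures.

5.93 m

With β = 0.607, γ = 1/√(1 − 0.607²) = 1/√0.631551 = 1.2583.
Lab-frame lifetime: Δt = γτ = 1.2583 × 25.9 ns = 32.59 ns.
Distance: d = vΔt = 0.607 × 2.998×10⁸ m/s × 3.2590×10^-8 s = 5.93 m.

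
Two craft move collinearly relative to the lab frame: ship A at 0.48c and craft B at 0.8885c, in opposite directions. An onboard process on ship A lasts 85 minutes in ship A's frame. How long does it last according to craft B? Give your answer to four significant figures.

Transform ship A's velocity into craft B's frame: (0.48 + 0.8885)/(1 + 0.48·0.8885) = 1.3685/1.42648, so the relative speed is 0.95935c.
γ for this relative speed: γ = 1/√(1 − 0.920352) = 3.5433.
Ship A's interval is proper; time dilation gives Δt_B = γΔτ = 3.5433 × 85 minutes = 301.2 minutes.

301.2 minutes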